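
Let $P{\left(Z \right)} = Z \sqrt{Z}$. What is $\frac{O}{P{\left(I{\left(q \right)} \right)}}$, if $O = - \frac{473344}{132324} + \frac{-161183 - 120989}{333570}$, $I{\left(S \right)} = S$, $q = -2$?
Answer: $- \frac{1355774207 i \sqrt{2}}{1226092130} \approx - 1.5638 i$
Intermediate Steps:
$P{\left(Z \right)} = Z^{\frac{3}{2}}$
$O = - \frac{2711548414}{613046065}$ ($O = \left(-473344\right) \frac{1}{132324} + \left(-161183 - 120989\right) \frac{1}{333570} = - \frac{118336}{33081} - \frac{141086}{166785} = - \frac{2711548414}{613046065} \approx -4.4231$)
$\frac{O}{P{\left(I{\left(q \right)} \right)}} = - \frac{2711548414}{613046065 \left(-2\right)^{\frac{3}{2}}} = - \frac{2711548414}{613046065 \left(- 2 i \sqrt{2}\right)} = - \frac{2711548414 \frac{i \sqrt{2}}{4}}{613046065} = - \frac{1355774207 i \sqrt{2}}{1226092130}$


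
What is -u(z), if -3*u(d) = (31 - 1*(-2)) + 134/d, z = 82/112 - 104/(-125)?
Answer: 1299317/32847 ≈ 39.557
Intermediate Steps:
z = 10949/7000 (z = 82*(1/112) - 104*(-1/125) = 41/56 + 104/125 = 10949/7000 ≈ 1.5641)
u(d) = -11 - 134/(3*d) (u(d) = -((31 - 1*(-2)) + 134/d)/3 = -((31 + 2) + 134/d)/3 = -(33 + 134/d)/3 = -11 - 134/(3*d))
-u(z) = -(-11 - 134/(3*10949/7000)) = -(-11 - 134/3*7000/10949) = -(-11 - 938000/32847) = -1*(-1299317/32847) = 1299317/32847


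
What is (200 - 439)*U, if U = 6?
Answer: -1434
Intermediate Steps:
(200 - 439)*U = (200 - 439)*6 = -239*6 = -1434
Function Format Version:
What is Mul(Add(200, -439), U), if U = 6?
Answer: -1434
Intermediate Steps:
Mul(Add(200, -439), U) = Mul(Add(200, -439), 6) = Mul(-239, 6) = -1434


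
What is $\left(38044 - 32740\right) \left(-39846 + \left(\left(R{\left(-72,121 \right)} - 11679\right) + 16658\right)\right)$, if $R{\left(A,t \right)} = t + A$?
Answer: $-184674672$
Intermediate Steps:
$R{\left(A,t \right)} = A + t$
$\left(38044 - 32740\right) \left(-39846 + \left(\left(R{\left(-72,121 \right)} - 11679\right) + 16658\right)\right) = \left(38044 - 32740\right) \left(-39846 + \left(\left(\left(-72 + 121\right) - 11679\right) + 16658\right)\right) = 5304 \left(-39846 + \left(\left(49 - 11679\right) + 16658\right)\right) = 5304 \left(-39846 + \left(-11630 + 16658\right)\right) = 5304 \left(-39846 + 5028\right) = 5304 \left(-34818\right) = -184674672$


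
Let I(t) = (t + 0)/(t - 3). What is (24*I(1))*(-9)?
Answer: 108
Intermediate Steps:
I(t) = t/(-3 + t)
(24*I(1))*(-9) = (24*(1/(-3 + 1)))*(-9) = (24*(1/(-2)))*(-9) = (24*(1*(-½)))*(-9) = (24*(-½))*(-9) = -12*(-9) = 108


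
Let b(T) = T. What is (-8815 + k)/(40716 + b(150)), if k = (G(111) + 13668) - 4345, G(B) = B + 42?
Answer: 661/40866 ≈ 0.016175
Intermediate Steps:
G(B) = 42 + B
k = 9476 (k = ((42 + 111) + 13668) - 4345 = (153 + 13668) - 4345 = 13821 - 4345 = 9476)
(-8815 + k)/(40716 + b(150)) = (-8815 + 9476)/(40716 + 150) = 661/40866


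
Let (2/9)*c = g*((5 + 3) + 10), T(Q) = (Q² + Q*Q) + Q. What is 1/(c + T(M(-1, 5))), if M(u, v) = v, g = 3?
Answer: 1/298 ≈ 0.0033557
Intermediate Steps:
T(Q) = Q + 2*Q² (T(Q) = (Q² + Q²) + Q = 2*Q² + Q = Q + 2*Q²)
c = 243 (c = 9*(3*((5 + 3) + 10))/2 = 9*(3*(8 + 10))/2 = 9*(3*18)/2 = (9/2)*54 = 243)
1/(c + T(M(-1, 5))) = 1/(243 + 5*(1 + 2*5)) = 1/(243 + 5*(1 + 10)) = 1/(243 + 5*11) = 1/(243 + 55) = 1/298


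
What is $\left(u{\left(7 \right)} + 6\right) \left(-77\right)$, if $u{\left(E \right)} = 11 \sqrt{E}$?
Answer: $-462 - 847 \sqrt{7} \approx -2703.0$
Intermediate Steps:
$\left(u{\left(7 \right)} + 6\right) \left(-77\right) = \left(11 \sqrt{7} + 6\right) \left(-77\right) = \left(6 + 11 \sqrt{7}\right) \left(-77\right) = -462 - 847 \sqrt{7}$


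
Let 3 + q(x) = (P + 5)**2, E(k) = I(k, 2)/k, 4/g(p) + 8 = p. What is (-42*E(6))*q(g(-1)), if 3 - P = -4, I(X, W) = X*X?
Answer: -35532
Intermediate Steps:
g(p) = 4/(-8 + p)
I(X, W) = X**2
E(k) = k (E(k) = k**2/k = k)
P = 7 (P = 3 - 1*(-4) = 3 + 4 = 7)
q(x) = 141 (q(x) = -3 + (7 + 5)**2 = -3 + 12**2 = -3 + 144 = 141)
(-42*E(6))*q(g(-1)) = -42*6*141 = -252*141 = -35532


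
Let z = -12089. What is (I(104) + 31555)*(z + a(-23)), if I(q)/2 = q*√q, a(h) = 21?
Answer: -380805740 - 5020288*√26 ≈ -4.0640e+8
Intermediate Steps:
I(q) = 2*q^(3/2) (I(q) = 2*(q*√q) = 2*q^(3/2))
(I(104) + 31555)*(z + a(-23)) = (2*104^(3/2) + 31555)*(-12089 + 21) = (2*(208*√26) + 31555)*(-12068) = (416*√26 + 31555)*(-12068) = (31555 + 416*√26)*(-12068) = -380805740 - 5020288*√26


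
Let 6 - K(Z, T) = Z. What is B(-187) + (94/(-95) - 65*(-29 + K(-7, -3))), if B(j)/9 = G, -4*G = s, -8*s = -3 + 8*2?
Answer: 3169707/3040 ≈ 1042.7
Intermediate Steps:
K(Z, T) = 6 - Z
s = -13/8 (s = -(-3 + 8*2)/8 = -(-3 + 16)/8 = -⅛*13 = -13/8 ≈ -1.6250)
G = 13/32 (G = -¼*(-13/8) = 13/32 ≈ 0.40625)
B(j) = 117/32 (B(j) = 9*(13/32) = 117/32)
B(-187) + (94/(-95) - 65*(-29 + K(-7, -3))) = 117/32 + (94/(-95) - 65*(-29 + (6 - 1*(-7)))) = 117/32 + (94*(-1/95) - 65*(-29 + (6 + 7))) = 117/32 + (-94/95 - 65*(-29 + 13)) = 117/32 + (-94/95 - 65*(-16)) = 117/32 + (-94/95 + 1040) = 117/32 + 98706/95 = 3169707/3040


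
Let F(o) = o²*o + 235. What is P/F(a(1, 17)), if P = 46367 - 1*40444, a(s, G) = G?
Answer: 5923/5148 ≈ 1.1505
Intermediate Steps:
F(o) = 235 + o³ (F(o) = o³ + 235 = 235 + o³)
P = 5923 (P = 46367 - 40444 = 5923)
P/F(a(1, 17)) = 5923/(235 + 17³) = 5923/(235 + 4913) = 5923/5148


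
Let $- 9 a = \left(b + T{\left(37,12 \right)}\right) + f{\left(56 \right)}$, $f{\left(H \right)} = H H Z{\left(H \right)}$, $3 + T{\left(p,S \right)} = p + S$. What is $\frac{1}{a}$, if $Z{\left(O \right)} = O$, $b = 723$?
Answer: $- \frac{3}{58795} \approx -5.1025 \cdot 10^{-5}$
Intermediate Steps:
$T{\left(p,S \right)} = -3 + S + p$ ($T{\left(p,S \right)} = -3 + \left(p + S\right) = -3 + \left(S + p\right) = -3 + S + p$)
$f{\left(H \right)} = H^{3}$ ($f{\left(H \right)} = H H H = H^{2} H = H^{3}$)
$a = - \frac{58795}{3}$ ($a = - \frac{\left(723 + \left(-3 + 12 + 37\right)\right) + 56^{3}}{9} = - \frac{\left(723 + 46\right) + 175616}{9} = - \frac{769 + 175616}{9} = \left(- \frac{1}{9}\right) 176385 = - \frac{58795}{3} \approx -19598.0$)
$\frac{1}{a} = \frac{1}{- \frac{58795}{3}} = - \frac{3}{58795}$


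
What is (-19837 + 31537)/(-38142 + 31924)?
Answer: -5850/3109 ≈ -1.8816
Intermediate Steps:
(-19837 + 31537)/(-38142 + 31924) = 11700/(-6218) = 11700*(-1/6218) = -5850/3109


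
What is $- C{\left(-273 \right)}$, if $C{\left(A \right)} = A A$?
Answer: $-74529$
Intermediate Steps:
$C{\left(A \right)} = A^{2}$
$- C{\left(-273 \right)} = - \left(-273\right)^{2} = \left(-1\right) 74529 = -74529$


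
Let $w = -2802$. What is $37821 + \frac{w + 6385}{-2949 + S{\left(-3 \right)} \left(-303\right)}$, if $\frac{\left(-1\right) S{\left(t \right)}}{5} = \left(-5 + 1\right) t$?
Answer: $\frac{576055234}{15231} \approx 37821.0$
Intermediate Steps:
$S{\left(t \right)} = 20 t$ ($S{\left(t \right)} = - 5 \left(-5 + 1\right) t = - 5 \left(- 4 t\right) = 20 t$)
$37821 + \frac{w + 6385}{-2949 + S{\left(-3 \right)} \left(-303\right)} = 37821 + \frac{-2802 + 6385}{-2949 + 20 \left(-3\right) \left(-303\right)} = 37821 + \frac{3583}{-2949 - -18180} = 37821 + \frac{3583}{-2949 + 18180} = 37821 + \frac{3583}{15231} = \frac{576055234}{15231}$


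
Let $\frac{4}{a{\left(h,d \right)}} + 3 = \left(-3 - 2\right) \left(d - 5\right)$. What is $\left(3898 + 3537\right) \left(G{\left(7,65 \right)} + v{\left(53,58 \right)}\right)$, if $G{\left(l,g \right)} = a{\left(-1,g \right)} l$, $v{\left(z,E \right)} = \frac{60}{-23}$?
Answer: $- \frac{139956440}{6969} \approx -20083.0$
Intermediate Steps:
$v{\left(z,E \right)} = - \frac{60}{23}$ ($v{\left(z,E \right)} = 60 \left(- \frac{1}{23}\right) = - \frac{60}{23}$)
$a{\left(h,d \right)} = \frac{4}{22 - 5 d}$ ($a{\left(h,d \right)} = \frac{4}{-3 + \left(-3 - 2\right) \left(d - 5\right)} = \frac{4}{-3 - 5 \left(-5 + d\right)} = \frac{4}{-3 - \left(-25 + 5 d\right)} = \frac{4}{22 - 5 d}$)
$G{\left(l,g \right)} = - \frac{4 l}{-22 + 5 g}$ ($G{\left(l,g \right)} = - \frac{4}{-22 + 5 g} l = - \frac{4 l}{-22 + 5 g}$)
$\left(3898 + 3537\right) \left(G{\left(7,65 \right)} + v{\left(53,58 \right)}\right) = \left(3898 + 3537\right) \left(\left(-4\right) 7 \frac{1}{-22 + 5 \cdot 65} - \frac{60}{23}\right) = 7435 \left(\left(-4\right) 7 \frac{1}{-22 + 325} - \frac{60}{23}\right) = 7435 \left(\left(-4\right) 7 \cdot \frac{1}{303} - \frac{60}{23}\right) = 7435 \left(- \frac{28}{303} - \frac{60}{23}\right) = 7435 \left(- \frac{18824}{6969}\right) = - \frac{139956440}{6969}$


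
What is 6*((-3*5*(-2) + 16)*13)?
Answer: 3588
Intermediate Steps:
6*((-3*5*(-2) + 16)*13) = 6*((-15*(-2) + 16)*13) = 6*((30 + 16)*13) = 6*(46*13) = 6*598 = 3588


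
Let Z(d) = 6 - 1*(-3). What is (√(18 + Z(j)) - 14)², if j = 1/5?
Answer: 223 - 84*√3 ≈ 77.508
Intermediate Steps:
j = ⅕ ≈ 0.20000
Z(d) = 9 (Z(d) = 6 + 3 = 9)
(√(18 + Z(j)) - 14)² = (√(18 + 9) - 14)² = (√27 - 14)² = (3*√3 - 14)² = (-14 + 3*√3)²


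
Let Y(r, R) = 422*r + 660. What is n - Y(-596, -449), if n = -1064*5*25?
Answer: 117852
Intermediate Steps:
Y(r, R) = 660 + 422*r
n = -133000 (n = -76*70*25 = -5320*25 = -133000)
n - Y(-596, -449) = -133000 - (660 + 422*(-596)) = -133000 - (660 - 251512) = -133000 - 1*(-250852) = -133000 + 250852 = 117852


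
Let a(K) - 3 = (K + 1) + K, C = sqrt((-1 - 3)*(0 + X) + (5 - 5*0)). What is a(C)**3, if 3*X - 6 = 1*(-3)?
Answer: 216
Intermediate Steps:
X = 1 (X = 2 + (1*(-3))/3 = 2 + (1/3)*(-3) = 2 - 1 = 1)
C = 1 (C = sqrt((-1 - 3)*(0 + 1) + (5 - 5*0)) = sqrt(-4*1 + (5 + 0)) = sqrt(-4 + 5) = sqrt(1) = 1)
a(K) = 4 + 2*K (a(K) = 3 + ((K + 1) + K) = 3 + ((1 + K) + K) = 3 + (1 + 2*K) = 4 + 2*K)
a(C)**3 = (4 + 2*1)**3 = (4 + 2)**3 = 6**3 = 216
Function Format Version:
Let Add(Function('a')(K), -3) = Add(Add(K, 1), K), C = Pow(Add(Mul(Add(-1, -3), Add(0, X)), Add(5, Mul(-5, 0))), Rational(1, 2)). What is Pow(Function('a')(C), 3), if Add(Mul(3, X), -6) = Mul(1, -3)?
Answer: 216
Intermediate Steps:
X = 1 (X = Add(2, Mul(Rational(1, 3), Mul(1, -3))) = Add(2, Mul(Rational(1, 3), -3)) = Add(2, -1) = 1)
C = 1 (C = Pow(Add(Mul(Add(-1, -3), Add(0, 1)), Add(5, Mul(-5, 0))), Rational(1, 2)) = Pow(Add(Mul(-4, 1), Add(5, 0)), Rational(1, 2)) = Pow(Add(-4, 5), Rational(1, 2)) = Pow(1, Rational(1, 2)) = 1)
Function('a')(K) = Add(4, Mul(2, K)) (Function('a')(K) = Add(3, Add(Add(K, 1), K)) = Add(3, Add(Add(1, K), K)) = Add(3, Add(1, Mul(2, K))) = Add(4, Mul(2, K)))
Pow(Function('a')(C), 3) = Pow(Add(4, Mul(2, 1)), 3) = Pow(Add(4, 2), 3) = Pow(6, 3) = 216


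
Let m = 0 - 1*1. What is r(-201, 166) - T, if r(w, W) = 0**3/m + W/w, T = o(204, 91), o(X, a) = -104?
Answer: 20738/201 ≈ 103.17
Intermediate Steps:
T = -104
m = -1 (m = 0 - 1 = -1)
r(w, W) = W/w (r(w, W) = 0**3/(-1) + W/w = 0*(-1) + W/w = 0 + W/w = W/w)
r(-201, 166) - T = 166/(-201) - 1*(-104) = 166*(-1/201) + 104 = -166/201 + 104 = 20738/201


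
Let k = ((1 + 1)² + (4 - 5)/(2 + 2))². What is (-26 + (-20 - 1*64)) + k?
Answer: -1535/16 ≈ -95.938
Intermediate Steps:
k = 225/16 (k = (2² - 1/4)² = (4 - 1*¼)² = (4 - ¼)² = (15/4)² = 225/16 ≈ 14.063)
(-26 + (-20 - 1*64)) + k = (-26 + (-20 - 1*64)) + 225/16 = (-26 + (-20 - 64)) + 225/16 = (-26 - 84) + 225/16 = -110 + 225/16 = -1535/16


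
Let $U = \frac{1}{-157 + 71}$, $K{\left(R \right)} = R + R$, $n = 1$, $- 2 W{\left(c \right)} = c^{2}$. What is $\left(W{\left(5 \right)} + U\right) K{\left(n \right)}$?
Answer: $- \frac{1076}{43} \approx -25.023$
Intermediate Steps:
$W{\left(c \right)} = - \frac{c^{2}}{2}$
$K{\left(R \right)} = 2 R$
$U = - \frac{1}{86}$ ($U = \frac{1}{-86} = - \frac{1}{86} \approx -0.011628$)
$\left(W{\left(5 \right)} + U\right) K{\left(n \right)} = \left(- \frac{5^{2}}{2} - \frac{1}{86}\right) 2 \cdot 1 = \left(\left(- \frac{1}{2}\right) 25 - \frac{1}{86}\right) 2 = \left(- \frac{25}{2} - \frac{1}{86}\right) 2 = \left(- \frac{538}{43}\right) 2 = - \frac{1076}{43}$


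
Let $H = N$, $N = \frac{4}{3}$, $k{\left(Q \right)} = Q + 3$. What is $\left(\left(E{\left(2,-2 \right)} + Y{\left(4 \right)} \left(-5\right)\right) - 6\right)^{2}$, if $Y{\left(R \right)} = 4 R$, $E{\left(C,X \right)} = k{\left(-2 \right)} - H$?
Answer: $\frac{67081}{9} \approx 7453.4$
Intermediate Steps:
$k{\left(Q \right)} = 3 + Q$
$N = \frac{4}{3}$ ($N = 4 \cdot \frac{1}{3} = \frac{4}{3} \approx 1.3333$)
$H = \frac{4}{3} \approx 1.3333$
$E{\left(C,X \right)} = - \frac{1}{3}$ ($E{\left(C,X \right)} = \left(3 - 2\right) - \frac{4}{3} = 1 - \frac{4}{3} = - \frac{1}{3}$)
$\left(\left(E{\left(2,-2 \right)} + Y{\left(4 \right)} \left(-5\right)\right) - 6\right)^{2} = \left(\left(- \frac{1}{3} + 4 \cdot 4 \left(-5\right)\right) - 6\right)^{2} = \left(\left(- \frac{1}{3} + 16 \left(-5\right)\right) - 6\right)^{2} = \left(\left(- \frac{1}{3} - 80\right) - 6\right)^{2} = \left(- \frac{241}{3} - 6\right)^{2} = \left(- \frac{259}{3}\right)^{2} = \frac{67081}{9}$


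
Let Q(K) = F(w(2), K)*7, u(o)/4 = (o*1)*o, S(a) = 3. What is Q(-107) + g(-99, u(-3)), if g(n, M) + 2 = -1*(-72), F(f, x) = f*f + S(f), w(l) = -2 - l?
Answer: 203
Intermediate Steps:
u(o) = 4*o² (u(o) = 4*((o*1)*o) = 4*(o*o) = 4*o²)
F(f, x) = 3 + f² (F(f, x) = f*f + 3 = f² + 3 = 3 + f²)
g(n, M) = 70 (g(n, M) = -2 - 1*(-72) = -2 + 72 = 70)
Q(K) = 133 (Q(K) = (3 + (-2 - 1*2)²)*7 = (3 + (-2 - 2)²)*7 = (3 + (-4)²)*7 = (3 + 16)*7 = 19*7 = 133)
Q(-107) + g(-99, u(-3)) = 133 + 70 = 203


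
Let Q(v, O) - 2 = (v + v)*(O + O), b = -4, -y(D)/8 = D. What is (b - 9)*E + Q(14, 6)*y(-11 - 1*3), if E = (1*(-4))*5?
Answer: 38116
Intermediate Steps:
y(D) = -8*D
E = -20 (E = -4*5 = -20)
Q(v, O) = 2 + 4*O*v (Q(v, O) = 2 + (v + v)*(O + O) = 2 + (2*v)*(2*O) = 2 + 4*O*v)
(b - 9)*E + Q(14, 6)*y(-11 - 1*3) = (-4 - 9)*(-20) + (2 + 4*6*14)*(-8*(-11 - 1*3)) = -13*(-20) + (2 + 336)*(-8*(-11 - 3)) = 260 + 338*(-8*(-14)) = 260 + 338*112 = 260 + 37856 = 38116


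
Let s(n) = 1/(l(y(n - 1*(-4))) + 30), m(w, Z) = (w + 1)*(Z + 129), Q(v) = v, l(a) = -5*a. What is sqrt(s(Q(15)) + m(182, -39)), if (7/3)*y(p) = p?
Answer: sqrt(3705729)/15 ≈ 128.34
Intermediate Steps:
y(p) = 3*p/7
m(w, Z) = (1 + w)*(129 + Z)
s(n) = 1/(150/7 - 15*n/7) (s(n) = 1/(-15*(n - 1*(-4))/7 + 30) = 1/(-15*(n + 4)/7 + 30) = 1/(-15*(4 + n)/7 + 30) = 1/(-5*(12/7 + 3*n/7) + 30) = 1/((-60/7 - 15*n/7) + 30) = 1/(150/7 - 15*n/7))
sqrt(s(Q(15)) + m(182, -39)) = sqrt(-7/(-150 + 15*15) + (129 - 39 + 129*182 - 39*182)) = sqrt(-7/(-150 + 225) + (129 - 39 + 23478 - 7098)) = sqrt(-7/75 + 16470) = sqrt(1235243/75) = sqrt(3705729)/15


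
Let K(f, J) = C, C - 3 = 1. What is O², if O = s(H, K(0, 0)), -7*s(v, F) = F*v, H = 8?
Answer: 1024/49 ≈ 20.898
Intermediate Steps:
C = 4 (C = 3 + 1 = 4)
K(f, J) = 4
s(v, F) = -F*v/7
O = -32/7 (O = -⅐*4*8 = -32/7 ≈ -4.5714)
O² = (-32/7)² = 1024/49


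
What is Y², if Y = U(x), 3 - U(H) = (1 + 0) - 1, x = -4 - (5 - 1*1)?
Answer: 9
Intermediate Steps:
x = -8 (x = -4 - (5 - 1) = -4 - 1*4 = -4 - 4 = -8)
U(H) = 3 (U(H) = 3 - ((1 + 0) - 1) = 3 - (1 - 1) = 3 - 1*0 = 3 + 0 = 3)
Y = 3
Y² = 3² = 9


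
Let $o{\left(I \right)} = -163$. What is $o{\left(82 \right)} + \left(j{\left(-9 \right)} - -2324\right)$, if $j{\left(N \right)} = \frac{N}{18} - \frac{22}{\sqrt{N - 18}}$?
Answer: $\frac{4321}{2} + \frac{22 i \sqrt{3}}{9} \approx 2160.5 + 4.2339 i$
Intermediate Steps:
$j{\left(N \right)} = - \frac{22}{\sqrt{-18 + N}} + \frac{N}{18}$ ($j{\left(N \right)} = N \frac{1}{18} - \frac{22}{\sqrt{-18 + N}} = \frac{N}{18} - \frac{22}{\sqrt{-18 + N}} = - \frac{22}{\sqrt{-18 + N}} + \frac{N}{18}$)
$o{\left(82 \right)} + \left(j{\left(-9 \right)} - -2324\right) = -163 + \left(\left(- \frac{22}{\sqrt{-18 - 9}} + \frac{1}{18} \left(-9\right)\right) - -2324\right) = -163 + \left(\left(- \frac{22}{3 i \sqrt{3}} - \frac{1}{2}\right) + 2324\right) = -163 + \left(\left(- 22 \left(- \frac{i \sqrt{3}}{9}\right) - \frac{1}{2}\right) + 2324\right) = -163 + \left(\left(\frac{22 i \sqrt{3}}{9} - \frac{1}{2}\right) + 2324\right) = -163 + \left(\left(- \frac{1}{2} + \frac{22 i \sqrt{3}}{9}\right) + 2324\right) = -163 + \left(\frac{4647}{2} + \frac{22 i \sqrt{3}}{9}\right) = \frac{4321}{2} + \frac{22 i \sqrt{3}}{9}$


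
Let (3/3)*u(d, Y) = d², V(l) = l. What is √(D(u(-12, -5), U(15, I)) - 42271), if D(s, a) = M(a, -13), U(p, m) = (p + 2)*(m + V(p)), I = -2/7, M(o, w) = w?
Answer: 62*I*√11 ≈ 205.63*I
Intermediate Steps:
I = -2/7 (I = -2*⅐ = -2/7 ≈ -0.28571)
u(d, Y) = d²
U(p, m) = (2 + p)*(m + p) (U(p, m) = (p + 2)*(m + p) = (2 + p)*(m + p))
D(s, a) = -13
√(D(u(-12, -5), U(15, I)) - 42271) = √(-13 - 42271) = √(-42284) = 62*I*√11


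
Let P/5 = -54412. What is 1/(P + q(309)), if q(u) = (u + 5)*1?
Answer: -1/271746 ≈ -3.6799e-6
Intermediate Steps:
q(u) = 5 + u (q(u) = (5 + u)*1 = 5 + u)
P = -272060 (P = 5*(-54412) = -272060)
1/(P + q(309)) = 1/(-272060 + (5 + 309)) = 1/(-272060 + 314) = 1/(-271746) = -1/271746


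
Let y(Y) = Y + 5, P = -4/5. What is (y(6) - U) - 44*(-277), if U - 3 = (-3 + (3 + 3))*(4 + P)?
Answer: 60932/5 ≈ 12186.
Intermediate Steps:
P = -⅘ (P = -4*⅕ = -⅘ ≈ -0.80000)
y(Y) = 5 + Y
U = 63/5 (U = 3 + (-3 + (3 + 3))*(4 - ⅘) = 3 + (-3 + 6)*(16/5) = 3 + 3*(16/5) = 3 + 48/5 = 63/5 ≈ 12.600)
(y(6) - U) - 44*(-277) = ((5 + 6) - 1*63/5) - 44*(-277) = (11 - 63/5) + 12188 = -8/5 + 12188 = 60932/5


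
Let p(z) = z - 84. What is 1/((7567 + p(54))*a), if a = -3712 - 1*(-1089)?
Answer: -1/19769551 ≈ -5.0583e-8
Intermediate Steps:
a = -2623 (a = -3712 + 1089 = -2623)
p(z) = -84 + z
1/((7567 + p(54))*a) = 1/((7567 + (-84 + 54))*(-2623)) = -1/2623/(7567 - 30) = -1/2623/7537 = (1/7537)*(-1/2623) = -1/19769551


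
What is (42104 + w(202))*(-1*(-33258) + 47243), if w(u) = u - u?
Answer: 3389414104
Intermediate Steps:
w(u) = 0
(42104 + w(202))*(-1*(-33258) + 47243) = (42104 + 0)*(-1*(-33258) + 47243) = 42104*(33258 + 47243) = 42104*80501 = 3389414104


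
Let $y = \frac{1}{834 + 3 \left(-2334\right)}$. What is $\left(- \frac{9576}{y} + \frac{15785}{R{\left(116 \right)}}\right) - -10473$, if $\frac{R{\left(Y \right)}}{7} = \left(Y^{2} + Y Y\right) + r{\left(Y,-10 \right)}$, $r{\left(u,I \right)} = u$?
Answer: $\frac{1596685616003}{27028} \approx 5.9075 \cdot 10^{7}$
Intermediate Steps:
$y = - \frac{1}{6168}$ ($y = \frac{1}{834 - 7002} = \frac{1}{-6168} = - \frac{1}{6168} \approx -0.00016213$)
$R{\left(Y \right)} = 7 Y + 14 Y^{2}$ ($R{\left(Y \right)} = 7 \left(\left(Y^{2} + Y Y\right) + Y\right) = 7 \left(\left(Y^{2} + Y^{2}\right) + Y\right) = 7 \left(2 Y^{2} + Y\right) = 7 \left(Y + 2 Y^{2}\right) = 7 Y + 14 Y^{2}$)
$\left(- \frac{9576}{y} + \frac{15785}{R{\left(116 \right)}}\right) - -10473 = \left(- \frac{9576}{- \frac{1}{6168}} + \frac{15785}{7 \cdot 116 \left(1 + 2 \cdot 116\right)}\right) - -10473 = \left(\left(-9576\right) \left(-6168\right) + \frac{15785}{7 \cdot 116 \left(1 + 232\right)}\right) + 10473 = \left(59064768 + \frac{15785}{7 \cdot 116 \cdot 233}\right) + 10473 = \left(59064768 + \frac{15785}{189196}\right) + 10473 = \left(59064768 + 15785 \cdot \frac{1}{189196}\right) + 10473 = \left(59064768 + \frac{2255}{27028}\right) + 10473 = \frac{1596402551759}{27028} + 10473 = \frac{1596685616003}{27028}$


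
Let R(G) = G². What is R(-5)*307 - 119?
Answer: 7556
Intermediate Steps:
R(-5)*307 - 119 = (-5)²*307 - 119 = 25*307 - 119 = 7675 - 119 = 7556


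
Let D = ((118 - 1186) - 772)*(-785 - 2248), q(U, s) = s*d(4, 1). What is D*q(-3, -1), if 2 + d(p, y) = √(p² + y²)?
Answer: 11161440 - 5580720*√17 ≈ -1.1848e+7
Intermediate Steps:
d(p, y) = -2 + √(p² + y²)
q(U, s) = s*(-2 + √17) (q(U, s) = s*(-2 + √(4² + 1²)) = s*(-2 + √(16 + 1)) = s*(-2 + √17))
D = 5580720 (D = (-1068 - 772)*(-3033) = -1840*(-3033) = 5580720)
D*q(-3, -1) = 5580720*(-(-2 + √17)) = 5580720*(2 - √17) = 11161440 - 5580720*√17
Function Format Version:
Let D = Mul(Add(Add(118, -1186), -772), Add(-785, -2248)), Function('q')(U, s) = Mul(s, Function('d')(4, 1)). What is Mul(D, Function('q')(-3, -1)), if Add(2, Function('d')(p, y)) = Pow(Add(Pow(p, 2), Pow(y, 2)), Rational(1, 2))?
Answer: Add(11161440, Mul(-5580720, Pow(17, Rational(1, 2)))) ≈ -1.1848e+7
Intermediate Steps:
Function('d')(p, y) = Add(-2, Pow(Add(Pow(p, 2), Pow(y, 2)), Rational(1, 2)))
Function('q')(U, s) = Mul(s, Add(-2, Pow(17, Rational(1, 2)))) (Function('q')(U, s) = Mul(s, Add(-2, Pow(Add(Pow(4, 2), Pow(1, 2)), Rational(1, 2)))) = Mul(s, Add(-2, Pow(Add(16, 1), Rational(1, 2)))) = Mul(s, Add(-2, Pow(17, Rational(1, 2)))))
D = 5580720 (D = Mul(Add(-1068, -772), -3033) = Mul(-1840, -3033) = 5580720)
Mul(D, Function('q')(-3, -1)) = Mul(5580720, Mul(-1, Add(-2, Pow(17, Rational(1, 2))))) = Mul(5580720, Add(2, Mul(-1, Pow(17, Rational(1, 2))))) = Add(11161440, Mul(-5580720, Pow(17, Rational(1, 2))))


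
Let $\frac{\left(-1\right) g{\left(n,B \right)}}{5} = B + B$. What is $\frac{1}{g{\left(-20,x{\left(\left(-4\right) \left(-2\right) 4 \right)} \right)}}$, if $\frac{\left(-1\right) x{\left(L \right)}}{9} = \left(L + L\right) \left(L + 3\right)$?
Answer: $\frac{1}{201600} \approx 4.9603 \cdot 10^{-6}$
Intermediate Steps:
$x{\left(L \right)} = - 18 L \left(3 + L\right)$ ($x{\left(L \right)} = - 9 \left(L + L\right) \left(L + 3\right) = - 9 \cdot 2 L \left(3 + L\right) = - 18 L \left(3 + L\right)$)
$g{\left(n,B \right)} = - 10 B$ ($g{\left(n,B \right)} = - 5 \left(B + B\right) = - 5 \cdot 2 B = - 10 B$)
$\frac{1}{g{\left(-20,x{\left(\left(-4\right) \left(-2\right) 4 \right)} \right)}} = \frac{1}{\left(-10\right) \left(- 18 \left(-4\right) \left(-2\right) 4 \left(3 + \left(-4\right) \left(-2\right) 4\right)\right)} = \frac{1}{\left(-10\right) \left(- 18 \cdot 8 \cdot 4 \left(3 + 8 \cdot 4\right)\right)} = \frac{1}{\left(-10\right) \left(\left(-18\right) 32 \left(3 + 32\right)\right)} = \frac{1}{\left(-10\right) \left(\left(-18\right) 32 \cdot 35\right)} = \frac{1}{\left(-10\right) \left(-20160\right)} = \frac{1}{201600}$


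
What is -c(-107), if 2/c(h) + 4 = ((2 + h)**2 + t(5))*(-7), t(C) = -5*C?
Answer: 1/38502 ≈ 2.5973e-5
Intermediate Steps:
c(h) = 2/(171 - 7*(2 + h)**2) (c(h) = 2/(-4 + ((2 + h)**2 - 5*5)*(-7)) = 2/(-4 + ((2 + h)**2 - 25)*(-7)) = 2/(-4 + (-25 + (2 + h)**2)*(-7)) = 2/(-4 + (175 - 7*(2 + h)**2)) = 2/(171 - 7*(2 + h)**2))
-c(-107) = -(-2)/(-171 + 7*(2 - 107)**2) = -(-2)/(-171 + 7*(-105)**2) = -(-2)/(-171 + 7*11025) = -(-2)/(-171 + 77175) = -(-2)/77004 = -1*(-1/38502) = 1/38502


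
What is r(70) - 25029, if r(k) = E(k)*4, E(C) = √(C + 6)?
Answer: -25029 + 8*√19 ≈ -24994.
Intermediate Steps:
E(C) = √(6 + C)
r(k) = 4*√(6 + k) (r(k) = √(6 + k)*4 = 4*√(6 + k))
r(70) - 25029 = 4*√(6 + 70) - 25029 = 4*√76 - 25029 = 4*(2*√19) - 25029 = 8*√19 - 25029 = -25029 + 8*√19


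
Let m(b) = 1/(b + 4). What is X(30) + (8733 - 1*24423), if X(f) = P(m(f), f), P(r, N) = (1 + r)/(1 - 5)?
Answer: -2133875/136 ≈ -15690.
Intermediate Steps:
m(b) = 1/(4 + b)
P(r, N) = -¼ - r/4 (P(r, N) = (1 + r)/(-4) = (1 + r)*(-¼) = -¼ - r/4)
X(f) = -¼ - 1/(4*(4 + f))
X(30) + (8733 - 1*24423) = (-5 - 1*30)/(4*(4 + 30)) + (8733 - 1*24423) = (¼)*(-5 - 30)/34 + (8733 - 24423) = (¼)*(1/34)*(-35) - 15690 = -35/136 - 15690 = -2133875/136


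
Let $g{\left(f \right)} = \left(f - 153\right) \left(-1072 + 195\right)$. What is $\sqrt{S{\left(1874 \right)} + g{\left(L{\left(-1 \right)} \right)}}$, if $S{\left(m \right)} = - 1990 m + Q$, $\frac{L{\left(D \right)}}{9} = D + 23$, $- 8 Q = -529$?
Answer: $\frac{3 i \sqrt{6699838}}{4} \approx 1941.3 i$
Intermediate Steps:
$Q = \frac{529}{8}$ ($Q = \left(- \frac{1}{8}\right) \left(-529\right) = \frac{529}{8} \approx 66.125$)
$L{\left(D \right)} = 207 + 9 D$ ($L{\left(D \right)} = 9 \left(D + 23\right) = 9 \left(23 + D\right) = 207 + 9 D$)
$S{\left(m \right)} = \frac{529}{8} - 1990 m$ ($S{\left(m \right)} = - 1990 m + \frac{529}{8} = \frac{529}{8} - 1990 m$)
$g{\left(f \right)} = 134181 - 877 f$ ($g{\left(f \right)} = \left(-153 + f\right) \left(-877\right) = 134181 - 877 f$)
$\sqrt{S{\left(1874 \right)} + g{\left(L{\left(-1 \right)} \right)}} = \sqrt{\left(\frac{529}{8} - 3729260\right) + \left(134181 - 877 \left(207 + 9 \left(-1\right)\right)\right)} = \sqrt{\left(\frac{529}{8} - 3729260\right) + \left(134181 - 877 \left(207 - 9\right)\right)} = \sqrt{- \frac{29833551}{8} + \left(134181 - 173646\right)} = \sqrt{- \frac{29833551}{8} - 39465} = \sqrt{- \frac{30149271}{8}} = \frac{3 i \sqrt{6699838}}{4}$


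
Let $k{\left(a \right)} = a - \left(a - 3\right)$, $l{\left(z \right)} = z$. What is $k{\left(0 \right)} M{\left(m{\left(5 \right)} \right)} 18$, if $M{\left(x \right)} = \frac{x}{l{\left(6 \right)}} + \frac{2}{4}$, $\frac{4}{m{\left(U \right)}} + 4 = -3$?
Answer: $\frac{153}{7} \approx 21.857$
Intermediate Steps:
$k{\left(a \right)} = 3$ ($k{\left(a \right)} = a - \left(a - 3\right) = a - \left(-3 + a\right) = 3$)
$m{\left(U \right)} = - \frac{4}{7}$ ($m{\left(U \right)} = \frac{4}{-4 - 3} = \frac{4}{-7} = 4 \left(- \frac{1}{7}\right) = - \frac{4}{7}$)
$M{\left(x \right)} = \frac{1}{2} + \frac{x}{6}$ ($M{\left(x \right)} = \frac{x}{6} + \frac{2}{4} = x \frac{1}{6} + 2 \cdot \frac{1}{4} = \frac{x}{6} + \frac{1}{2} = \frac{1}{2} + \frac{x}{6}$)
$k{\left(0 \right)} M{\left(m{\left(5 \right)} \right)} 18 = 3 \left(\frac{1}{2} + \frac{1}{6} \left(- \frac{4}{7}\right)\right) 18 = 3 \left(\frac{1}{2} - \frac{2}{21}\right) 18 = 3 \cdot \frac{17}{42} \cdot 18 = \frac{17}{14} \cdot 18 = \frac{153}{7}$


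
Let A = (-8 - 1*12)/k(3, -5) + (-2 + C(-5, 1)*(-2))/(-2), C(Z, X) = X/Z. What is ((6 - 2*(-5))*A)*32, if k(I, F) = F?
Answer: 12288/5 ≈ 2457.6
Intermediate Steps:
A = 24/5 (A = (-8 - 1*12)/(-5) + (-2 + (1/(-5))*(-2))/(-2) = (-8 - 12)*(-⅕) + (-2 + (1*(-⅕))*(-2))*(-½) = -20*(-⅕) + (-2 - ⅕*(-2))*(-½) = 4 + (-2 + ⅖)*(-½) = 4 - 8/5*(-½) = 4 + ⅘ = 24/5 ≈ 4.8000)
((6 - 2*(-5))*A)*32 = ((6 - 2*(-5))*(24/5))*32 = ((6 + 10)*(24/5))*32 = (16*(24/5))*32 = (384/5)*32 = 12288/5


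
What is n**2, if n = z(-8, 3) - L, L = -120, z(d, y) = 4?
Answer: 15376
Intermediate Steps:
n = 124 (n = 4 - 1*(-120) = 4 + 120 = 124)
n**2 = 124**2 = 15376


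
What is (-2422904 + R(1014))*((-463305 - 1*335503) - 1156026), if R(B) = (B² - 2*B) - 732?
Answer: 2731817960312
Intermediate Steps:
R(B) = -732 + B² - 2*B
(-2422904 + R(1014))*((-463305 - 1*335503) - 1156026) = (-2422904 + (-732 + 1014² - 2*1014))*((-463305 - 1*335503) - 1156026) = (-2422904 + (-732 + 1028196 - 2028))*((-463305 - 335503) - 1156026) = (-2422904 + 1025436)*(-798808 - 1156026) = -1397468*(-1954834) = 2731817960312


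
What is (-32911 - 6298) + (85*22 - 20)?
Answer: -37359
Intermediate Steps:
(-32911 - 6298) + (85*22 - 20) = -39209 + (1870 - 20) = -39209 + 1850 = -37359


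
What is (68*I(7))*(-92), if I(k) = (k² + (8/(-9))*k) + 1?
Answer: -2464864/9 ≈ -2.7387e+5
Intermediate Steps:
I(k) = 1 + k² - 8*k/9 (I(k) = (k² + (8*(-⅑))*k) + 1 = (k² - 8*k/9) + 1 = 1 + k² - 8*k/9)
(68*I(7))*(-92) = (68*(1 + 7² - 8/9*7))*(-92) = (68*(1 + 49 - 56/9))*(-92) = (68*(394/9))*(-92) = (26792/9)*(-92) = -2464864/9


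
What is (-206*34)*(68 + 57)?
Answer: -875500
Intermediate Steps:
(-206*34)*(68 + 57) = -7004*125 = -875500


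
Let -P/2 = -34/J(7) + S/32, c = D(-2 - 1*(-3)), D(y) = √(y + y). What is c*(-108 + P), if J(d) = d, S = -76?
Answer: -2619*√2/28 ≈ -132.28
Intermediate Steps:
D(y) = √2*√y (D(y) = √(2*y) = √2*√y)
c = √2 (c = √2*√(-2 - 1*(-3)) = √2*√(-2 + 3) = √2*√1 = √2*1 = √2 ≈ 1.4142)
P = 405/28 (P = -2*(-34/7 - 76/32) = -2*(-34*⅐ - 76*1/32) = -2*(-34/7 - 19/8) = -2*(-405/56) = 405/28 ≈ 14.464)
c*(-108 + P) = √2*(-108 + 405/28) = √2*(-2619/28) = -2619*√2/28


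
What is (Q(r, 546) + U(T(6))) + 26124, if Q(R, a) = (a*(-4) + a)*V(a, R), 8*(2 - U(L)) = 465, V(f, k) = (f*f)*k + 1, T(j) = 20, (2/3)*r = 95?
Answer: -556677773681/8 ≈ -6.9585e+10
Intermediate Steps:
r = 285/2 (r = (3/2)*95 = 285/2 ≈ 142.50)
V(f, k) = 1 + k*f² (V(f, k) = f²*k + 1 = k*f² + 1 = 1 + k*f²)
U(L) = -449/8 (U(L) = 2 - ⅛*465 = 2 - 465/8 = -449/8)
Q(R, a) = -3*a*(1 + R*a²) (Q(R, a) = (a*(-4) + a)*(1 + R*a²) = (-4*a + a)*(1 + R*a²) = (-3*a)*(1 + R*a²) = -3*a*(1 + R*a²))
(Q(r, 546) + U(T(6))) + 26124 = (-3*546*(1 + (285/2)*546²) - 449/8) + 26124 = (-3*546*(1 + (285/2)*298116) - 449/8) + 26124 = (-3*546*(1 + 42481530) - 449/8) + 26124 = (-3*546*42481531 - 449/8) + 26124 = (-69584747778 - 449/8) + 26124 = -556677982673/8 + 26124 = -556677773681/8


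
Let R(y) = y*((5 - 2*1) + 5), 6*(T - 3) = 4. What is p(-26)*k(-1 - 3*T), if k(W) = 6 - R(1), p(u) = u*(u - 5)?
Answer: -1612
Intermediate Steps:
T = 11/3 (T = 3 + (1/6)*4 = 3 + 2/3 = 11/3 ≈ 3.6667)
p(u) = u*(-5 + u)
R(y) = 8*y (R(y) = y*((5 - 2) + 5) = y*(3 + 5) = y*8 = 8*y)
k(W) = -2 (k(W) = 6 - 8 = -2)
p(-26)*k(-1 - 3*T) = -26*(-5 - 26)*(-2) = -26*(-31)*(-2) = 806*(-2) = -1612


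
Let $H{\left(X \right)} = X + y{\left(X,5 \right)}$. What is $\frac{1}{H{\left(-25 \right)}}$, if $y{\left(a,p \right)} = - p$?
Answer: $- \frac{1}{30} \approx -0.033333$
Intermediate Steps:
$H{\left(X \right)} = -5 + X$ ($H{\left(X \right)} = X - 5 = -5 + X$)
$\frac{1}{H{\left(-25 \right)}} = \frac{1}{-5 - 25} = \frac{1}{-30} = - \frac{1}{30}$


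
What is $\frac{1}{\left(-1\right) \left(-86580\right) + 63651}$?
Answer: $\frac{1}{150231} \approx 6.6564 \cdot 10^{-6}$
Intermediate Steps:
$\frac{1}{\left(-1\right) \left(-86580\right) + 63651} = \frac{1}{86580 + 63651} = \frac{1}{150231}$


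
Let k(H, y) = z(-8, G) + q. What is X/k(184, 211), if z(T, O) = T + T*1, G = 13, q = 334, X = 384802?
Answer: 192401/159 ≈ 1210.1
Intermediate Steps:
z(T, O) = 2*T (z(T, O) = T + T = 2*T)
k(H, y) = 318 (k(H, y) = 2*(-8) + 334 = -16 + 334 = 318)
X/k(184, 211) = 384802/318 = 384802*(1/318) = 192401/159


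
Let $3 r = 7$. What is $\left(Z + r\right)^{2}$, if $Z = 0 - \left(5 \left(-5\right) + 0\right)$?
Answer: $\frac{6724}{9} \approx 747.11$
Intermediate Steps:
$r = \frac{7}{3}$ ($r = \frac{1}{3} \cdot 7 = \frac{7}{3} \approx 2.3333$)
$Z = 25$ ($Z = 0 - \left(-25 + 0\right) = 0 - -25 = 0 + 25 = 25$)
$\left(Z + r\right)^{2} = \left(25 + \frac{7}{3}\right)^{2} = \left(\frac{82}{3}\right)^{2} = \frac{6724}{9}$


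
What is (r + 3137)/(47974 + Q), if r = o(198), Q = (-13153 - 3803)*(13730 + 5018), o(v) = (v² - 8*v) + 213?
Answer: -20485/158921557 ≈ -0.00012890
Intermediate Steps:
o(v) = 213 + v² - 8*v
Q = -317891088 (Q = -16956*18748 = -317891088)
r = 37833 (r = 213 + 198² - 8*198 = 213 + 39204 - 1584 = 37833)
(r + 3137)/(47974 + Q) = (37833 + 3137)/(47974 - 317891088) = 40970/(-317843114) = 40970*(-1/317843114) = -20485/158921557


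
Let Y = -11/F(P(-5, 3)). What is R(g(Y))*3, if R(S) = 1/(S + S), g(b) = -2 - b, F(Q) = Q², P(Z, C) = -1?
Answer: ⅙ ≈ 0.16667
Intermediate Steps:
Y = -11 (Y = -11/((-1)²) = -11/1 = -11*1 = -11)
R(S) = 1/(2*S)
R(g(Y))*3 = (1/(2*(-2 - 1*(-11))))*3 = (1/(2*(-2 + 11)))*3 = ((½)/9)*3 = ((½)*(⅑))*3 = (1/18)*3 = ⅙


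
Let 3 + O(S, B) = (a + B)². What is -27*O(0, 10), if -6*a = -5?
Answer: -12351/4 ≈ -3087.8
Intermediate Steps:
a = ⅚ (a = -⅙*(-5) = ⅚ ≈ 0.83333)
O(S, B) = -3 + (⅚ + B)²
-27*O(0, 10) = -27*(-3 + (5 + 6*10)²/36) = -27*(-3 + (5 + 60)²/36) = -27*(-3 + (1/36)*65²) = -27*(-3 + (1/36)*4225) = -27*(-3 + 4225/36) = -27*4117/36 = -12351/4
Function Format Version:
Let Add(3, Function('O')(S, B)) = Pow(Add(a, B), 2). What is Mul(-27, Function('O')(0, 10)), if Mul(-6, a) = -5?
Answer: Rational(-12351, 4) ≈ -3087.8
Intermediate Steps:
a = Rational(5, 6) (a = Mul(Rational(-1, 6), -5) = Rational(5, 6) ≈ 0.83333)
Function('O')(S, B) = Add(-3, Pow(Add(Rational(5, 6), B), 2))
Mul(-27, Function('O')(0, 10)) = Mul(-27, Add(-3, Mul(Rational(1, 36), Pow(Add(5, Mul(6, 10)), 2)))) = Mul(-27, Add(-3, Mul(Rational(1, 36), Pow(Add(5, 60), 2)))) = Mul(-27, Add(-3, Mul(Rational(1, 36), Pow(65, 2)))) = Mul(-27, Add(-3, Mul(Rational(1, 36), 4225))) = Mul(-27, Add(-3, Rational(4225, 36))) = Mul(-27, Rational(4117, 36)) = Rational(-12351, 4)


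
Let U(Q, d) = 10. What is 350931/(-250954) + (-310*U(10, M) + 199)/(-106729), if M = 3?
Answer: -2160382185/1575533498 ≈ -1.3712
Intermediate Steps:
350931/(-250954) + (-310*U(10, M) + 199)/(-106729) = 350931/(-250954) + (-310*10 + 199)/(-106729) = 350931*(-1/250954) + (-3100 + 199)*(-1/106729) = -20643/14762 - 2901*(-1/106729) = -20643/14762 + 2901/106729 = -2160382185/1575533498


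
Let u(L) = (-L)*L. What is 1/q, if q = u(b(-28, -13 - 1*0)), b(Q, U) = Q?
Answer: -1/784 ≈ -0.0012755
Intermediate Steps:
u(L) = -L²
q = -784 (q = -1*(-28)² = -1*784 = -784)
1/q = 1/(-784) = -1/784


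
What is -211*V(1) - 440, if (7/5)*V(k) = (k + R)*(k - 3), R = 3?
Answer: 5360/7 ≈ 765.71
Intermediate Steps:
V(k) = 5*(-3 + k)*(3 + k)/7 (V(k) = 5*((k + 3)*(k - 3))/7 = 5*((3 + k)*(-3 + k))/7 = 5*((-3 + k)*(3 + k))/7 = 5*(-3 + k)*(3 + k)/7)
-211*V(1) - 440 = -211*(-45/7 + (5/7)*1²) - 440 = -211*(-45/7 + (5/7)*1) - 440 = -211*(-45/7 + 5/7) - 440 = -211*(-40/7) - 440 = 8440/7 - 440 = 5360/7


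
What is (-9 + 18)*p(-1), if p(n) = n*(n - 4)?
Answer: 45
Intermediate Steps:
p(n) = n*(-4 + n)
(-9 + 18)*p(-1) = (-9 + 18)*(-(-4 - 1)) = 9*(-1*(-5)) = 9*5 = 45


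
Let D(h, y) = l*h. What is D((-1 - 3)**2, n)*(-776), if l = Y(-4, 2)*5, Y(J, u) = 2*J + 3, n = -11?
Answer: 310400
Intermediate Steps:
Y(J, u) = 3 + 2*J
l = -25 (l = (3 + 2*(-4))*5 = (3 - 8)*5 = -5*5 = -25)
D(h, y) = -25*h
D((-1 - 3)**2, n)*(-776) = -25*(-1 - 3)**2*(-776) = -25*(-4)**2*(-776) = -25*16*(-776) = -400*(-776) = 310400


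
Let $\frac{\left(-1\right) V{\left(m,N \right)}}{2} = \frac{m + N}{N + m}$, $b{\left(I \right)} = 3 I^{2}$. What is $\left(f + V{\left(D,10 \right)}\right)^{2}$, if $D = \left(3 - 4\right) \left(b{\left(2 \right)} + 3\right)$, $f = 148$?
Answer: $21316$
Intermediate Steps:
$D = -15$ ($D = \left(3 - 4\right) \left(3 \cdot 2^{2} + 3\right) = - (3 \cdot 4 + 3) = - (12 + 3) = \left(-1\right) 15 = -15$)
$V{\left(m,N \right)} = -2$ ($V{\left(m,N \right)} = - 2 \frac{m + N}{N + m} = - 2 \frac{N + m}{N + m} = \left(-2\right) 1 = -2$)
$\left(f + V{\left(D,10 \right)}\right)^{2} = \left(148 - 2\right)^{2} = 146^{2} = 21316$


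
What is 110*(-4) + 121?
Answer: -319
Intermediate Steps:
110*(-4) + 121 = -440 + 121 = -319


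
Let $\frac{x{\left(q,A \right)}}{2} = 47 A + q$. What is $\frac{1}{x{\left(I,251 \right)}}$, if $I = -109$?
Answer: $\frac{1}{23376} \approx 4.2779 \cdot 10^{-5}$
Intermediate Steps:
$x{\left(q,A \right)} = 2 q + 94 A$ ($x{\left(q,A \right)} = 2 \left(47 A + q\right) = 2 \left(q + 47 A\right) = 2 q + 94 A$)
$\frac{1}{x{\left(I,251 \right)}} = \frac{1}{2 \left(-109\right) + 94 \cdot 251} = \frac{1}{-218 + 23594} = \frac{1}{23376}$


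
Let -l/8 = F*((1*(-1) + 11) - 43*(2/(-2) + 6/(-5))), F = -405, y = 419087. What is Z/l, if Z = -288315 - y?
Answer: -353701/169452 ≈ -2.0873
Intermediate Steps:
Z = -707402 (Z = -288315 - 1*419087 = -288315 - 419087 = -707402)
l = 338904 (l = -(-3240)*((1*(-1) + 11) - 43*(2/(-2) + 6/(-5))) = -(-3240)*((-1 + 11) - 43*(2*(-½) + 6*(-⅕))) = -(-3240)*(10 - 43*(-1 - 6/5)) = -(-3240)*(10 - 43*(-11/5)) = -(-3240)*(10 + 473/5) = -(-3240)*523/5 = -8*(-42363) = 338904)
Z/l = -707402/338904 = -707402*1/338904 = -353701/169452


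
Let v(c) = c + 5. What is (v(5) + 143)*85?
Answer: 13005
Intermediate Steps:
v(c) = 5 + c
(v(5) + 143)*85 = ((5 + 5) + 143)*85 = (10 + 143)*85 = 153*85 = 13005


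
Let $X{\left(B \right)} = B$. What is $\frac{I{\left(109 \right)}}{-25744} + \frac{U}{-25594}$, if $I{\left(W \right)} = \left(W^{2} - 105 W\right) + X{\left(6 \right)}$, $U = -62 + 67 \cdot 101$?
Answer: $- \frac{45981517}{164722984} \approx -0.27914$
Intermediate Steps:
$U = 6705$ ($U = -62 + 6767 = 6705$)
$I{\left(W \right)} = 6 + W^{2} - 105 W$ ($I{\left(W \right)} = \left(W^{2} - 105 W\right) + 6 = 6 + W^{2} - 105 W$)
$\frac{I{\left(109 \right)}}{-25744} + \frac{U}{-25594} = \frac{6 + 109^{2} - 11445}{-25744} + \frac{6705}{-25594} = \left(6 + 11881 - 11445\right) \left(- \frac{1}{25744}\right) + 6705 \left(- \frac{1}{25594}\right) = 442 \left(- \frac{1}{25744}\right) - \frac{6705}{25594} = - \frac{221}{12872} - \frac{6705}{25594} = - \frac{45981517}{164722984}$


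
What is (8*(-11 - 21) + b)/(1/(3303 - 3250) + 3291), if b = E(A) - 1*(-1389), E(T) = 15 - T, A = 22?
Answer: 29839/87212 ≈ 0.34214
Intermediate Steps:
b = 1382 (b = (15 - 1*22) - 1*(-1389) = (15 - 22) + 1389 = -7 + 1389 = 1382)
(8*(-11 - 21) + b)/(1/(3303 - 3250) + 3291) = (8*(-11 - 21) + 1382)/(1/(3303 - 3250) + 3291) = (8*(-32) + 1382)/(1/53 + 3291) = (-256 + 1382)/(1/53 + 3291) = 1126/(174424/53) = 1126*(53/174424) = 29839/87212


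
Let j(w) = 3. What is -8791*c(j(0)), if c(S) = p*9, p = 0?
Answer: 0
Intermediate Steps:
c(S) = 0 (c(S) = 0*9 = 0)
-8791*c(j(0)) = -8791*0 = 0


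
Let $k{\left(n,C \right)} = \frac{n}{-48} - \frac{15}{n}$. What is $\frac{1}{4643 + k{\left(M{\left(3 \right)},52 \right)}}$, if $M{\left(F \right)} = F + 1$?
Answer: $\frac{6}{27835} \approx 0.00021556$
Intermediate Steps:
$M{\left(F \right)} = 1 + F$
$k{\left(n,C \right)} = - \frac{15}{n} - \frac{n}{48}$ ($k{\left(n,C \right)} = n \left(- \frac{1}{48}\right) - \frac{15}{n} = - \frac{n}{48} - \frac{15}{n} = - \frac{15}{n} - \frac{n}{48}$)
$\frac{1}{4643 + k{\left(M{\left(3 \right)},52 \right)}} = \frac{1}{4643 - \left(\frac{15}{1 + 3} + \frac{1 + 3}{48}\right)} = \frac{1}{4643 - \left(\frac{1}{12} + \frac{15}{4}\right)} = \frac{1}{4643 - \frac{23}{6}} = \frac{1}{\frac{27835}{6}} = \frac{6}{27835}$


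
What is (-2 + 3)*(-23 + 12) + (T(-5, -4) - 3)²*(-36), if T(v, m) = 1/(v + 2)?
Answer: -411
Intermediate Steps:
T(v, m) = 1/(2 + v)
(-2 + 3)*(-23 + 12) + (T(-5, -4) - 3)²*(-36) = (-2 + 3)*(-23 + 12) + (1/(2 - 5) - 3)²*(-36) = 1*(-11) + (1/(-3) - 3)²*(-36) = -11 + (-⅓ - 3)²*(-36) = -11 + (-10/3)²*(-36) = -11 + (100/9)*(-36) = -11 - 400 = -411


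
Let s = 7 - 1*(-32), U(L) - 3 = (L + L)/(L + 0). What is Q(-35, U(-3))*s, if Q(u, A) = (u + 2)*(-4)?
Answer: 5148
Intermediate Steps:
U(L) = 5 (U(L) = 3 + (L + L)/(L + 0) = 3 + (2*L)/L = 3 + 2 = 5)
Q(u, A) = -8 - 4*u (Q(u, A) = (2 + u)*(-4) = -8 - 4*u)
s = 39 (s = 7 + 32 = 39)
Q(-35, U(-3))*s = (-8 - 4*(-35))*39 = (-8 + 140)*39 = 132*39 = 5148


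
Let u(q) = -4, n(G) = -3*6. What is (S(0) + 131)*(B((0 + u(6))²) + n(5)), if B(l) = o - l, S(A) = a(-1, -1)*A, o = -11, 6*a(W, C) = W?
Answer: -5895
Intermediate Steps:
n(G) = -18
a(W, C) = W/6
S(A) = -A/6 (S(A) = ((⅙)*(-1))*A = -A/6)
B(l) = -11 - l
(S(0) + 131)*(B((0 + u(6))²) + n(5)) = (-⅙*0 + 131)*((-11 - (0 - 4)²) - 18) = (0 + 131)*((-11 - 1*(-4)²) - 18) = 131*((-11 - 1*16) - 18) = 131*((-11 - 16) - 18) = 131*(-27 - 18) = 131*(-45) = -5895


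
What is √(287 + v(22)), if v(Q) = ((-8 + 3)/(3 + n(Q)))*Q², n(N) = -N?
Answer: √149587/19 ≈ 20.356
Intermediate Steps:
v(Q) = -5*Q²/(3 - Q) (v(Q) = ((-8 + 3)/(3 - Q))*Q² = (-5/(3 - Q))*Q² = -5*Q²/(3 - Q))
√(287 + v(22)) = √(287 + 5*22²/(-3 + 22)) = √(287 + 5*484/19) = √(287 + 5*484*(1/19)) = √(287 + 2420/19) = √(7873/19) = √149587/19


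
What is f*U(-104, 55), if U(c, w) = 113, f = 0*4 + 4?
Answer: 452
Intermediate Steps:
f = 4 (f = 0 + 4 = 4)
f*U(-104, 55) = 4*113 = 452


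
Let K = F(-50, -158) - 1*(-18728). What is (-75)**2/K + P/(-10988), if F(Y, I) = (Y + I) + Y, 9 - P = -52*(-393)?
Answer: 43909419/20294836 ≈ 2.1636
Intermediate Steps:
P = -20427 (P = 9 - (-52)*(-393) = 9 - 1*20436 = 9 - 20436 = -20427)
F(Y, I) = I + 2*Y (F(Y, I) = (I + Y) + Y = I + 2*Y)
K = 18470 (K = (-158 + 2*(-50)) - 1*(-18728) = (-158 - 100) + 18728 = -258 + 18728 = 18470)
(-75)**2/K + P/(-10988) = (-75)**2/18470 - 20427/(-10988) = 5625*(1/18470) - 20427*(-1/10988) = 1125/3694 + 20427/10988 = 43909419/20294836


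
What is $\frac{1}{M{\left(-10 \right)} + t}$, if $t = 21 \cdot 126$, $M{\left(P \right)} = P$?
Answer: $\frac{1}{2636} \approx 0.00037936$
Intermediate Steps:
$t = 2646$
$\frac{1}{M{\left(-10 \right)} + t} = \frac{1}{-10 + 2646} = \frac{1}{2636}$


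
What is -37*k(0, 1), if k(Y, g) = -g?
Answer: 37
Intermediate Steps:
-37*k(0, 1) = -(-37) = -37*(-1) = 37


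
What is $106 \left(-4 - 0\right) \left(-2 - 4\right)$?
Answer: $2544$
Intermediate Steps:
$106 \left(-4 - 0\right) \left(-2 - 4\right) = 106 \left(-4 + 0\right) \left(-6\right) = 106 \left(\left(-4\right) \left(-6\right)\right) = 106 \cdot 24 = 2544$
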